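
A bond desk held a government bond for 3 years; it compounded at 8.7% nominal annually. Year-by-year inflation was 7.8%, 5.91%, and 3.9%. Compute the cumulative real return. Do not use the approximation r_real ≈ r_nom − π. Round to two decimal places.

8.27%

Cumulative inflation factor: 1.078 × 1.0591 × 1.039 ≈ 1.18624.
Nominal growth factor: 1.28437. Real growth factor = 1.28437 / 1.18624 ≈ 1.08272.
Total real return ≈ 8.2723%.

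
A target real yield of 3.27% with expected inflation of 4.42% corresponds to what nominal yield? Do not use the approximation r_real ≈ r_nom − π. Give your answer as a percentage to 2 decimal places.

7.83%

By the Fisher equation, 1 + r_nom = (1 + 3.27%)(1 + 4.42%) = 1.0327 × 1.0442 = 1.07834534.
So r_nom = 7.834534%.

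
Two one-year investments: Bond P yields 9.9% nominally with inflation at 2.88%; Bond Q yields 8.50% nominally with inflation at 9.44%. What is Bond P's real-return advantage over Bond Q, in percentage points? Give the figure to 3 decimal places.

7.682

Bond P real return: 1.099/1.0288 − 1 = 6.8235%.
Bond Q real return: 1.0850/1.0944 − 1 = -0.8589%.
Difference: 6.8235 − (-0.8589) = 7.6824 pp.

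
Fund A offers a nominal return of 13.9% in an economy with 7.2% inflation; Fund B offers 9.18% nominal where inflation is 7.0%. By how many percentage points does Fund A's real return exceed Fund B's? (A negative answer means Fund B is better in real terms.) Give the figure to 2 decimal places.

Fund A real return: 1.139/1.072 − 1 = 6.250%.
Fund B real return: 1.0918/1.070 − 1 = 2.037%.
Difference: 6.250 − 2.037 = 4.213 pp.

4.21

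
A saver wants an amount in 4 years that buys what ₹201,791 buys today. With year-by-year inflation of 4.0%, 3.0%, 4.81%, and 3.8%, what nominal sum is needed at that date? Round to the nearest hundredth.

Cumulative price-level factor: 1.040 × 1.030 × 1.0481 × 1.038 ≈ 1.1653882594.
The nominal amount required is ₹201,791 scaled up by that factor.

₹235,164.86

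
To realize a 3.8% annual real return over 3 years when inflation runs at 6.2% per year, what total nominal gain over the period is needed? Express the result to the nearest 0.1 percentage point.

Required annual nominal rate: (1+3.8%)(1+6.2%) − 1 = 10.2356%.
Cumulative over 3 years: (1 + 0.102356)^3 − 1 ≈ 0.33957.

34.0%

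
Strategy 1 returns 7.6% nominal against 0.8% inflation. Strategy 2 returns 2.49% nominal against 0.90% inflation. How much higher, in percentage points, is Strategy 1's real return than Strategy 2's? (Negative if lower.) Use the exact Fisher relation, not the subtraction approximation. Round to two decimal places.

5.17

Strategy 1 real return: 1.076/1.008 − 1 = 6.746%.
Strategy 2 real return: 1.0249/1.0090 − 1 = 1.576%.
Difference: 6.746 − 1.576 = 5.170 pp.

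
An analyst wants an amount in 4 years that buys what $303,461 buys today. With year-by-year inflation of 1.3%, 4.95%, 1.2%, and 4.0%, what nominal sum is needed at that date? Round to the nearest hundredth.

$339,553.82

Cumulative price-level factor: 1.013 × 1.0495 × 1.012 × 1.040 ≈ 1.1189372709.
The nominal amount required is $303,461 scaled up by that factor.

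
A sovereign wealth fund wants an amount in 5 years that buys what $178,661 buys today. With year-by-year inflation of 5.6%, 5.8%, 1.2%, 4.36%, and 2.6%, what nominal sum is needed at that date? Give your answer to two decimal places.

Cumulative price-level factor: 1.056 × 1.058 × 1.012 × 1.0436 × 1.026 ≈ 1.2106302728.
The nominal amount required is $178,661 scaled up by that factor.

$216,292.42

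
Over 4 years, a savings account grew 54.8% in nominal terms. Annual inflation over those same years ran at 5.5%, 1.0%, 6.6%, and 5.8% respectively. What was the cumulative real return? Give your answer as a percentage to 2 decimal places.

Cumulative inflation factor: 1.055 × 1.010 × 1.066 × 1.058 ≈ 1.20176.
Nominal growth factor: 1.54800. Real growth factor = 1.54800 / 1.20176 ≈ 1.28811.
Total real return ≈ 28.8114%.

28.81%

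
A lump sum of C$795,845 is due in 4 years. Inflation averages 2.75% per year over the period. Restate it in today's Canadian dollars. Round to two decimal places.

Price-level factor over 4 years: (1 + 2.75%)^4 ≈ 1.1146212594.
Purchasing power today: C$795,845 divided by that factor.

C$714,004.86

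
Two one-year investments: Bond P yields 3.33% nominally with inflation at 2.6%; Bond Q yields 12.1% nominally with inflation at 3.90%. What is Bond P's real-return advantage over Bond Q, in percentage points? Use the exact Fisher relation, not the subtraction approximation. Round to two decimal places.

Bond P real return: 1.0333/1.026 − 1 = 0.712%.
Bond Q real return: 1.121/1.0390 − 1 = 7.892%.
Difference: 0.712 − 7.892 = -7.180 pp.

-7.18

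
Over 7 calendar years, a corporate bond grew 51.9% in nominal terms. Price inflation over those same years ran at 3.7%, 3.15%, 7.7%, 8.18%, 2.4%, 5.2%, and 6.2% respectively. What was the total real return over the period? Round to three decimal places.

6.539%

Cumulative inflation factor: 1.037 × 1.0315 × 1.077 × 1.0818 × 1.024 × 1.052 × 1.062 ≈ 1.42577.
Nominal growth factor: 1.51900. Real growth factor = 1.51900 / 1.42577 ≈ 1.06539.
Total real return ≈ 6.5386%.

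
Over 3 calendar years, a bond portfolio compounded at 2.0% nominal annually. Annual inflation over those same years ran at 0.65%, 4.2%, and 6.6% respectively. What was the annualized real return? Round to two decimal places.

Cumulative inflation factor: 1.0065 × 1.042 × 1.066 ≈ 1.11799.
Nominal growth factor: 1.06121. Real growth factor = 1.06121 / 1.11799 ≈ 0.94921.
Annualized: 0.94921^(1/3) − 1 ≈ -0.01723.

-1.72%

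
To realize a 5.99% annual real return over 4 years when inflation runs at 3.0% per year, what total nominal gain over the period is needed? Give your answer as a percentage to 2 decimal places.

Required annual nominal rate: (1+5.99%)(1+3.0%) − 1 = 9.1697%.
Cumulative over 4 years: (1 + 0.091697)^4 − 1 ≈ 0.42039.

42.04%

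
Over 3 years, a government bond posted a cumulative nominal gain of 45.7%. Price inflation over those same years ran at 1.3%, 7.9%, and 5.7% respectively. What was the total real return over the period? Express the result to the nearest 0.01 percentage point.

26.11%

Cumulative inflation factor: 1.013 × 1.079 × 1.057 ≈ 1.15533.
Nominal growth factor: 1.45700. Real growth factor = 1.45700 / 1.15533 ≈ 1.26111.
Total real return ≈ 26.1112%.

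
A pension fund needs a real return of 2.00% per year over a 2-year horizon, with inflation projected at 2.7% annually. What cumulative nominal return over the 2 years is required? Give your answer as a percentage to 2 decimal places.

Required annual nominal rate: (1+2.00%)(1+2.7%) − 1 = 4.754%.
Cumulative over 2 years: (1 + 0.04754)^2 − 1 ≈ 0.09734.

9.73%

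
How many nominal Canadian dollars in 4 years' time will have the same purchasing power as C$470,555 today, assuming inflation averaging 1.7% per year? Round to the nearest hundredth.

C$503,377.97

Cumulative price-level factor: (1+1.7%)^4 ≈ 1.0697537355.
Multiplying C$470,555 by the price-level factor gives the future nominal sum.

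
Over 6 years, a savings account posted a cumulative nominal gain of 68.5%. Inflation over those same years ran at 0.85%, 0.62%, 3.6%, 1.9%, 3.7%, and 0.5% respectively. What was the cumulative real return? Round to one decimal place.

50.9%

Cumulative inflation factor: 1.0085 × 1.0062 × 1.036 × 1.019 × 1.037 × 1.005 ≈ 1.11645.
Nominal growth factor: 1.68500. Real growth factor = 1.68500 / 1.11645 ≈ 1.50925.
Total real return ≈ 50.9249%.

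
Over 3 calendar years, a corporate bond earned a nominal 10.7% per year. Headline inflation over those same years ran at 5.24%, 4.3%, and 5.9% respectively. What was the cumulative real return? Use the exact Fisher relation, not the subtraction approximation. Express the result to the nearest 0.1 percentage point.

Cumulative inflation factor: 1.0524 × 1.043 × 1.059 ≈ 1.16241.
Nominal growth factor: 1.35657. Real growth factor = 1.35657 / 1.16241 ≈ 1.16703.
Total real return ≈ 16.7029%.

16.7%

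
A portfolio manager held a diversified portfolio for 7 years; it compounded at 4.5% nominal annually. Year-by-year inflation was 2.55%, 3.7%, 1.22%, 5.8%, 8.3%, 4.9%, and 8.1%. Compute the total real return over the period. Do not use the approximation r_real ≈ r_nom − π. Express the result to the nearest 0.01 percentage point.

Cumulative inflation factor: 1.0255 × 1.037 × 1.0122 × 1.058 × 1.083 × 1.049 × 1.081 ≈ 1.39861.
Nominal growth factor: 1.36086. Real growth factor = 1.36086 / 1.39861 ≈ 0.97301.
Total real return ≈ -2.6989%.

-2.70%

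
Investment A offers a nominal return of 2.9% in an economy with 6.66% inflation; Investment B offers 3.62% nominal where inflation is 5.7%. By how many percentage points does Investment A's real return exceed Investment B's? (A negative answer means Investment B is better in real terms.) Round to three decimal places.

-1.557

Investment A real return: 1.029/1.0666 − 1 = -3.5252%.
Investment B real return: 1.0362/1.057 − 1 = -1.9678%.
Difference: -3.5252 − (-1.9678) = -1.5574 pp.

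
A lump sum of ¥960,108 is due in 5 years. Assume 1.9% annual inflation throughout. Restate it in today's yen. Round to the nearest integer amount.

Price-level factor over 5 years: (1 + 1.9%)^5 ≈ 1.0986792441.
Purchasing power today: ¥960,108 divided by that factor.

¥873,875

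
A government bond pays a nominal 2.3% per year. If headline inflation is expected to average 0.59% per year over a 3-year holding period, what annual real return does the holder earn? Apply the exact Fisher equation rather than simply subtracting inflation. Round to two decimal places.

1.70%

With constant rates the annual real return is the same each year: (1+2.3%)/(1+0.59%) − 1 = 0.01700.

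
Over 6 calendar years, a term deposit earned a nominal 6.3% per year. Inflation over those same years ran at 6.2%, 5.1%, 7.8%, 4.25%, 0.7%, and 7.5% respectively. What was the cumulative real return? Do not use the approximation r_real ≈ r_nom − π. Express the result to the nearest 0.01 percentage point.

Cumulative inflation factor: 1.062 × 1.051 × 1.078 × 1.0425 × 1.007 × 1.075 ≈ 1.35788.
Nominal growth factor: 1.44278. Real growth factor = 1.44278 / 1.35788 ≈ 1.06253.
Total real return ≈ 6.2526%.

6.25%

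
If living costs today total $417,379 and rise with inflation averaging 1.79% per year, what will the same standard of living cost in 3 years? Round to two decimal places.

Cumulative price-level factor: (1+1.79%)^3 ≈ 1.0546669653.
Multiplying $417,379 by the price-level factor gives the future nominal sum.

$440,195.84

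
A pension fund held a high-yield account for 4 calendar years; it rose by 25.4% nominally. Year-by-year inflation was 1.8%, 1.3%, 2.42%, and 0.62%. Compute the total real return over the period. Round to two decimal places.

Cumulative inflation factor: 1.018 × 1.013 × 1.0242 × 1.0062 ≈ 1.06274.
Nominal growth factor: 1.25400. Real growth factor = 1.25400 / 1.06274 ≈ 1.17997.
Total real return ≈ 17.9971%.

18.00%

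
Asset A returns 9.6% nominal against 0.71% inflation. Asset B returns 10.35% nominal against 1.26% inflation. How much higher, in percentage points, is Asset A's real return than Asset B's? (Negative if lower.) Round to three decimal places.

-0.150

Asset A real return: 1.096/1.0071 − 1 = 8.8273%.
Asset B real return: 1.1035/1.0126 − 1 = 8.9769%.
Difference: 8.8273 − 8.9769 = -0.1496 pp.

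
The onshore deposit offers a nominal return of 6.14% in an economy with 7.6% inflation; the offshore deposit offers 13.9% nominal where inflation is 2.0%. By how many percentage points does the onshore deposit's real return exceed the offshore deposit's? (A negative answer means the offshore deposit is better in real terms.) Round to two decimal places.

-13.02

The onshore deposit real return: 1.0614/1.076 − 1 = -1.357%.
The offshore deposit real return: 1.139/1.020 − 1 = 11.667%.
Difference: -1.357 − 11.667 = -13.024 pp.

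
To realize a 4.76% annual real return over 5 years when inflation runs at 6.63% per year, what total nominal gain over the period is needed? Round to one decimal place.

73.9%

Required annual nominal rate: (1+4.76%)(1+6.63%) − 1 = 11.705588%.
Cumulative over 5 years: (1 + 0.11705588)^5 − 1 ≈ 0.73930.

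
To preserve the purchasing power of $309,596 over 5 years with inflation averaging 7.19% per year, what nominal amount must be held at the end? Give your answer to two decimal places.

Cumulative price-level factor: (1+7.19%)^5 ≈ 1.4150485954.
Multiplying $309,596 by the price-level factor gives the future nominal sum.

$438,093.38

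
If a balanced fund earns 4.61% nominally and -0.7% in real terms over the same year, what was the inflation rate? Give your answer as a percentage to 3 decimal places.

From (1+r_nom) = (1+r_real)(1+π), we get 1+π = (1 + 4.61%)/(1 − 0.7%) = 1.0461/0.993 ≈ 1.05347.
So π ≈ 5.3474%.

5.347%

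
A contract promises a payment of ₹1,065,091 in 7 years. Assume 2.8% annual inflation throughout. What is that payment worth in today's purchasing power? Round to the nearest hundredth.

Price-level factor over 7 years: (1 + 2.8%)^7 ≈ 1.2132541978.
Purchasing power today: ₹1,065,091 divided by that factor.

₹877,879.51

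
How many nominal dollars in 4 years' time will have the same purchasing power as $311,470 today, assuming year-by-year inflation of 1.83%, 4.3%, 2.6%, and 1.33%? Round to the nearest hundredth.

Cumulative price-level factor: 1.0183 × 1.043 × 1.026 × 1.0133 ≈ 1.1041941848.
Multiplying $311,470 by the price-level factor gives the future nominal sum.

$343,923.36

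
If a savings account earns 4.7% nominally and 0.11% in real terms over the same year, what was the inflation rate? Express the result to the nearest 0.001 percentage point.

From (1+r_nom) = (1+r_real)(1+π), we get 1+π = (1 + 4.7%)/(1 + 0.11%) = 1.047/1.0011 ≈ 1.04585.
So π ≈ 4.5850%.

4.585%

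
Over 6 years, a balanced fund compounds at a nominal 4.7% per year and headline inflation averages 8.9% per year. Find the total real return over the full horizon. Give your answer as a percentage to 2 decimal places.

-21.02%

The annual real rate is (1+4.7%)/(1+8.9%) − 1 = -3.8567%.
Compounded over 6 years: (1 + -0.038567)^6 − 1 ≈ -0.21021.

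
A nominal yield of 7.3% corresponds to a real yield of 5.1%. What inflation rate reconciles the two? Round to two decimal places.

From (1+r_nom) = (1+r_real)(1+π), we get 1+π = (1 + 7.3%)/(1 + 5.1%) = 1.073/1.051 ≈ 1.02093.
So π ≈ 2.0932%.

2.09%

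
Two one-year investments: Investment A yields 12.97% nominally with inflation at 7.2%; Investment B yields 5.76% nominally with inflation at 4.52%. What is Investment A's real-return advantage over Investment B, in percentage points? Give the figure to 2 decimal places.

4.20

Investment A real return: 1.1297/1.072 − 1 = 5.382%.
Investment B real return: 1.0576/1.0452 − 1 = 1.186%.
Difference: 5.382 − 1.186 = 4.196 pp.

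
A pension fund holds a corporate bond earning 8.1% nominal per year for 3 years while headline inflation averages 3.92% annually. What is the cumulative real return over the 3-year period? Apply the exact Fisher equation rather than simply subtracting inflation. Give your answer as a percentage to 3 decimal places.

12.559%

The annual real rate is (1+8.1%)/(1+3.92%) − 1 = 4.0223%.
Compounded over 3 years: (1 + 0.040223)^3 − 1 ≈ 0.12559.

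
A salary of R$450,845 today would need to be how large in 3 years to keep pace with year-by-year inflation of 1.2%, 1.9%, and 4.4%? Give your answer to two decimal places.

Cumulative price-level factor: 1.012 × 1.019 × 1.044 = 1.076602032.
Multiplying R$450,845 by the price-level factor gives the future nominal sum.

R$485,380.64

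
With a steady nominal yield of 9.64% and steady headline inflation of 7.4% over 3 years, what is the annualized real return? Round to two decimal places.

2.09%

With constant rates the annual real return is the same each year: (1+9.64%)/(1+7.4%) − 1 = 0.02086.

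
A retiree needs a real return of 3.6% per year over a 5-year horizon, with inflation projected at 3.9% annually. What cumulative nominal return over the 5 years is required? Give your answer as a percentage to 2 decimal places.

44.50%

Required annual nominal rate: (1+3.6%)(1+3.9%) − 1 = 7.6404%.
Cumulative over 5 years: (1 + 0.076404)^5 − 1 ≈ 0.44503.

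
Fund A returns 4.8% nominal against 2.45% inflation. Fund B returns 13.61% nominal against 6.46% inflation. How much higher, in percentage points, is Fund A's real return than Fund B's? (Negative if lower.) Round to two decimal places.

Fund A real return: 1.048/1.0245 − 1 = 2.294%.
Fund B real return: 1.1361/1.0646 − 1 = 6.716%.
Difference: 2.294 − 6.716 = -4.422 pp.

-4.42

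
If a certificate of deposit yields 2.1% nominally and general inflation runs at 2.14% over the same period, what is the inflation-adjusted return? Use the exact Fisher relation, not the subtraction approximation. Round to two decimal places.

Real return via the Fisher equation: (1 + 2.1%)/(1 + 2.14%) − 1 = 1.021/1.0214 − 1 ≈ -0.00039.

-0.04%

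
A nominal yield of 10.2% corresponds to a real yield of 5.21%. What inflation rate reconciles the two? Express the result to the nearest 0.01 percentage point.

4.74%

From (1+r_nom) = (1+r_real)(1+π), we get 1+π = (1 + 10.2%)/(1 + 5.21%) = 1.102/1.0521 ≈ 1.04743.
So π ≈ 4.7429%.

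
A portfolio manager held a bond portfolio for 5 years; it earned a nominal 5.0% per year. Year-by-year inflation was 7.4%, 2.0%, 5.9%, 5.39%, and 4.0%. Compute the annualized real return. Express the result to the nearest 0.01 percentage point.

0.07%

Cumulative inflation factor: 1.074 × 1.020 × 1.059 × 1.0539 × 1.040 ≈ 1.27155.
Nominal growth factor: 1.27628. Real growth factor = 1.27628 / 1.27155 ≈ 1.00372.
Annualized: 1.00372^(1/5) − 1 ≈ 0.00074.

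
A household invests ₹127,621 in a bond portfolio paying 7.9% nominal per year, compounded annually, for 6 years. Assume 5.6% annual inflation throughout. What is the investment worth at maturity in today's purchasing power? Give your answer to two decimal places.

Nominal value at maturity: ₹127,621 × (1 + 7.9%)^6 ≈ ₹201,395.99.
Price-level factor over 6 years: (1 + 5.6%)^6 ≈ 1.3867031727.
Dividing the nominal maturity value by the price-level factor gives the value in today's money.

₹145,233.67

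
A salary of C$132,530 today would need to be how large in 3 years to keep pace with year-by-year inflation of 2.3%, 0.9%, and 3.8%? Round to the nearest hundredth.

Cumulative price-level factor: 1.023 × 1.009 × 1.038 = 1.071430866.
The nominal amount required is C$132,530 scaled up by that factor.

C$141,996.73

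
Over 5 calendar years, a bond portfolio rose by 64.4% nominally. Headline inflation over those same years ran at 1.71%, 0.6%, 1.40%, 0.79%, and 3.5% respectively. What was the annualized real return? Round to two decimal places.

8.72%

Cumulative inflation factor: 1.0171 × 1.006 × 1.0140 × 1.0079 × 1.035 ≈ 1.08232.
Nominal growth factor: 1.64400. Real growth factor = 1.64400 / 1.08232 ≈ 1.51895.
Annualized: 1.51895^(1/5) − 1 ≈ 0.08720.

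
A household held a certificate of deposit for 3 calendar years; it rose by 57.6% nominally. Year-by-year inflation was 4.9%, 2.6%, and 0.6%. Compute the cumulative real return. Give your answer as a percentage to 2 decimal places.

45.56%

Cumulative inflation factor: 1.049 × 1.026 × 1.006 ≈ 1.08273.
Nominal growth factor: 1.57600. Real growth factor = 1.57600 / 1.08273 ≈ 1.45558.
Total real return ≈ 45.5578%.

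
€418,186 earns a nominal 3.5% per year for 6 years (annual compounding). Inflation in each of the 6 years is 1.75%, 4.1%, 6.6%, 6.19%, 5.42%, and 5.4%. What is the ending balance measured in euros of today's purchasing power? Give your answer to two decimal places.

€385,853.10

Nominal value at maturity: €418,186 × (1 + 3.5%)^6 ≈ €514,057.37.
Price-level factor over 6 years: 1.0175 × 1.041 × 1.066 × 1.0619 × 1.0542 × 1.054 ≈ 1.3322618617.
The maturity value deflated by that factor is the answer in today's purchasing power.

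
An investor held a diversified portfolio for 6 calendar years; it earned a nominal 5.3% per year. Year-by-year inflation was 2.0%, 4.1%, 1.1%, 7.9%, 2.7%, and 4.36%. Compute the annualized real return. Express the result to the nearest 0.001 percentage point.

Cumulative inflation factor: 1.020 × 1.041 × 1.011 × 1.079 × 1.027 × 1.0436 ≈ 1.24145.
Nominal growth factor: 1.36323. Real growth factor = 1.36323 / 1.24145 ≈ 1.09810.
Annualized: 1.09810^(1/6) − 1 ≈ 0.01572.

1.572%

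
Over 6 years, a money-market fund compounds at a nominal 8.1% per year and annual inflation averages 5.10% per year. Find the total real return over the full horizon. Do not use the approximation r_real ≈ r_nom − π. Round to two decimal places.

The annual real rate is (1+8.1%)/(1+5.10%) − 1 = 2.8544%.
Compounded over 6 years: (1 + 0.028544)^6 − 1 ≈ 0.18396.

18.40%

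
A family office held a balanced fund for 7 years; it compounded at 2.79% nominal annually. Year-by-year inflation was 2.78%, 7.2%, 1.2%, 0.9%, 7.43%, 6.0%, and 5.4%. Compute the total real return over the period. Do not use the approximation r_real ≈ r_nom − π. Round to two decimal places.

-10.21%

Cumulative inflation factor: 1.0278 × 1.072 × 1.012 × 1.009 × 1.0743 × 1.060 × 1.054 ≈ 1.35035.
Nominal growth factor: 1.21243. Real growth factor = 1.21243 / 1.35035 ≈ 0.89786.
Total real return ≈ -10.2139%.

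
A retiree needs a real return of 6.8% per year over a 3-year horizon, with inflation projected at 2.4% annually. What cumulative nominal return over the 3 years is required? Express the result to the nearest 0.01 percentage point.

Required annual nominal rate: (1+6.8%)(1+2.4%) − 1 = 9.3632%.
Cumulative over 3 years: (1 + 0.093632)^3 − 1 ≈ 0.30802.

30.80%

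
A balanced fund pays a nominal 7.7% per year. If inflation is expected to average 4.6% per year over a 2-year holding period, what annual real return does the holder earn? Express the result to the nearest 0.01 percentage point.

With constant rates the annual real return is the same each year: (1+7.7%)/(1+4.6%) − 1 = 0.02964.

2.96%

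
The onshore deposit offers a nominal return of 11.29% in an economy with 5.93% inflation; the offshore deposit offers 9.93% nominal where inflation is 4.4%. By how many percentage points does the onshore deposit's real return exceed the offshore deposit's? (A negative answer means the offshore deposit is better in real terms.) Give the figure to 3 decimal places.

-0.237

The onshore deposit real return: 1.1129/1.0593 − 1 = 5.0599%.
The offshore deposit real return: 1.0993/1.044 − 1 = 5.2969%.
Difference: 5.0599 − 5.2969 = -0.2370 pp.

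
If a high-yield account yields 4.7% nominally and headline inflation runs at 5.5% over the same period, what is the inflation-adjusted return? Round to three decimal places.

Real return via the Fisher equation: (1 + 4.7%)/(1 + 5.5%) − 1 = 1.047/1.055 − 1 ≈ -0.00758.

-0.758%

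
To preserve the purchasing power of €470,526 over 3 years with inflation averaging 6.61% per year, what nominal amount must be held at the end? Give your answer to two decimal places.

€570,134.68

Cumulative price-level factor: (1+6.61%)^3 ≈ 1.2116964348.
Multiplying €470,526 by the price-level factor gives the future nominal sum.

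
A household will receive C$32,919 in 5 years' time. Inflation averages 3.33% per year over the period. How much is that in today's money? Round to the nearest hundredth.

C$27,945.67

Price-level factor over 5 years: (1 + 3.33%)^5 ≈ 1.1779643495.
Purchasing power today: C$32,919 divided by that factor.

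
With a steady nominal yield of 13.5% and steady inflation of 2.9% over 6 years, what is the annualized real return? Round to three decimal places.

10.301%

With constant rates the annual real return is the same each year: (1+13.5%)/(1+2.9%) − 1 = 0.10301.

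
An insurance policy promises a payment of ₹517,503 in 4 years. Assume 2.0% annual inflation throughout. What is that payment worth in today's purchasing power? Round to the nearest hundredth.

₹478,092.78

Price-level factor over 4 years: (1 + 2.0%)^4 = 1.08243216.
Purchasing power today: ₹517,503 divided by that factor.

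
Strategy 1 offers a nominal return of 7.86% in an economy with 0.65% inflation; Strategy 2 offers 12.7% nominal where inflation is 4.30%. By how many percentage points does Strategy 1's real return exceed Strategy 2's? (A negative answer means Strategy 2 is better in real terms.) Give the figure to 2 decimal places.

Strategy 1 real return: 1.0786/1.0065 − 1 = 7.163%.
Strategy 2 real return: 1.127/1.0430 − 1 = 8.054%.
Difference: 7.163 − 8.054 = -0.891 pp.

-0.89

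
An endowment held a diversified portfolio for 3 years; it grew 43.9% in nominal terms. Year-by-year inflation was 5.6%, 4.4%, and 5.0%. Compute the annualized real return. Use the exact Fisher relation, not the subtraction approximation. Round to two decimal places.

Cumulative inflation factor: 1.056 × 1.044 × 1.050 ≈ 1.15759.
Nominal growth factor: 1.43900. Real growth factor = 1.43900 / 1.15759 ≈ 1.24310.
Annualized: 1.24310^(1/3) − 1 ≈ 0.07523.

7.52%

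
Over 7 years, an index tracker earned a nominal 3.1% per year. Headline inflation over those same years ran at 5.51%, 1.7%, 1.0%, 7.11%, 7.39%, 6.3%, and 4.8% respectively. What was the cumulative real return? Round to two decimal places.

-10.84%

Cumulative inflation factor: 1.0551 × 1.017 × 1.010 × 1.0711 × 1.0739 × 1.063 × 1.048 ≈ 1.38875.
Nominal growth factor: 1.23826. Real growth factor = 1.23826 / 1.38875 ≈ 0.89163.
Total real return ≈ -10.8367%.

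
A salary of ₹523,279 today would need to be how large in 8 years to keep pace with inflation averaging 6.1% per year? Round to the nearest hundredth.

₹840,342.59

Cumulative price-level factor: (1+6.1%)^8 ≈ 1.6059169102.
Multiplying ₹523,279 by the price-level factor gives the future nominal sum.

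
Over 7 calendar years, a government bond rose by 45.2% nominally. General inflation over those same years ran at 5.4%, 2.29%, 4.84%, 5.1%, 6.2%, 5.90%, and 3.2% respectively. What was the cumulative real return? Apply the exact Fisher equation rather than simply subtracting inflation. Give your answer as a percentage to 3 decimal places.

5.308%

Cumulative inflation factor: 1.054 × 1.0229 × 1.0484 × 1.051 × 1.062 × 1.0590 × 1.032 ≈ 1.37881.
Nominal growth factor: 1.45200. Real growth factor = 1.45200 / 1.37881 ≈ 1.05308.
Total real return ≈ 5.3084%.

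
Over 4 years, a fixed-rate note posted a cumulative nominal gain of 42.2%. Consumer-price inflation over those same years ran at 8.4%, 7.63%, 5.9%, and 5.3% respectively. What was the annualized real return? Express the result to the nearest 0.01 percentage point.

2.25%

Cumulative inflation factor: 1.084 × 1.0763 × 1.059 × 1.053 ≈ 1.30103.
Nominal growth factor: 1.42200. Real growth factor = 1.42200 / 1.30103 ≈ 1.09298.
Annualized: 1.09298^(1/4) − 1 ≈ 0.02248.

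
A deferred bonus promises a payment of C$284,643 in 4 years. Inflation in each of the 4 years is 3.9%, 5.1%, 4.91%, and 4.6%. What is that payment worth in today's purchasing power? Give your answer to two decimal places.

C$237,538.32

Price-level factor over 4 years: 1.039 × 1.051 × 1.0491 × 1.046 ≈ 1.1983035203.
Purchasing power today: C$284,643 divided by that factor.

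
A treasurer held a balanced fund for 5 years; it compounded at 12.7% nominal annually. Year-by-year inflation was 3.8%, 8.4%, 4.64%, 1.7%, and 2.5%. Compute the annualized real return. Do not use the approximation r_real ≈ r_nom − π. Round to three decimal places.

8.176%

Cumulative inflation factor: 1.038 × 1.084 × 1.0464 × 1.017 × 1.025 ≈ 1.22735.
Nominal growth factor: 1.81811. Real growth factor = 1.81811 / 1.22735 ≈ 1.48133.
Annualized: 1.48133^(1/5) − 1 ≈ 0.08176.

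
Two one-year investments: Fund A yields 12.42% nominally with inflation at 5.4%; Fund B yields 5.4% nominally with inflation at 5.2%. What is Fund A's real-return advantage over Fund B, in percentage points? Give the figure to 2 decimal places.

Fund A real return: 1.1242/1.054 − 1 = 6.660%.
Fund B real return: 1.054/1.052 − 1 = 0.190%.
Difference: 6.660 − 0.190 = 6.470 pp.

6.47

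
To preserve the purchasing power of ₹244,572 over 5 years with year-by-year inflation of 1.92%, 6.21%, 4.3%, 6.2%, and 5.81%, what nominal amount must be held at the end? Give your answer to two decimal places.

₹310,289.51

Cumulative price-level factor: 1.0192 × 1.0621 × 1.043 × 1.062 × 1.0581 ≈ 1.2687041585.
Multiplying ₹244,572 by the price-level factor gives the future nominal sum.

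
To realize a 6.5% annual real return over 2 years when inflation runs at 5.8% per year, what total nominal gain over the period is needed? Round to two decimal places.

26.96%

Required annual nominal rate: (1+6.5%)(1+5.8%) − 1 = 12.677%.
Cumulative over 2 years: (1 + 0.12677)^2 − 1 ≈ 0.26961.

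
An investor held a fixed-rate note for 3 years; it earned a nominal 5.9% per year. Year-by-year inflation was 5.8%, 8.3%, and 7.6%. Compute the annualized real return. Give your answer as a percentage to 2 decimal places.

-1.24%

Cumulative inflation factor: 1.058 × 1.083 × 1.076 ≈ 1.23290.
Nominal growth factor: 1.18765. Real growth factor = 1.18765 / 1.23290 ≈ 0.96330.
Annualized: 0.96330^(1/3) − 1 ≈ -0.01239.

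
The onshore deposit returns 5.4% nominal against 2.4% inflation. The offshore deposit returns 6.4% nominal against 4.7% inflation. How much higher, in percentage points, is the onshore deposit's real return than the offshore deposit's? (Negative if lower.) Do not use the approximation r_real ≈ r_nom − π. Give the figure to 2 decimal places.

The onshore deposit real return: 1.054/1.024 − 1 = 2.930%.
The offshore deposit real return: 1.064/1.047 − 1 = 1.624%.
Difference: 2.930 − 1.624 = 1.306 pp.

1.31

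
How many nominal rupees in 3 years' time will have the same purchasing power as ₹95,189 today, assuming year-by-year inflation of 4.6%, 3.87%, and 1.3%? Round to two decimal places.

₹104,765.44

Cumulative price-level factor: 1.046 × 1.0387 × 1.013 = 1.1006044426.
The nominal amount required is ₹95,189 scaled up by that factor.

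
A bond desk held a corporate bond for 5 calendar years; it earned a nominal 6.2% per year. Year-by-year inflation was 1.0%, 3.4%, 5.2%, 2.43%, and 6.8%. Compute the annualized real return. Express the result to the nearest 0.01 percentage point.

Cumulative inflation factor: 1.010 × 1.034 × 1.052 × 1.0243 × 1.068 ≈ 1.20187.
Nominal growth factor: 1.35090. Real growth factor = 1.35090 / 1.20187 ≈ 1.12400.
Annualized: 1.12400^(1/5) − 1 ≈ 0.02365.

2.37%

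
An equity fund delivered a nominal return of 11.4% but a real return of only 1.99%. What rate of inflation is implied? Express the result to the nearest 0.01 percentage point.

From (1+r_nom) = (1+r_real)(1+π), we get 1+π = (1 + 11.4%)/(1 + 1.99%) = 1.114/1.0199 ≈ 1.09226.
So π ≈ 9.2264%.

9.23%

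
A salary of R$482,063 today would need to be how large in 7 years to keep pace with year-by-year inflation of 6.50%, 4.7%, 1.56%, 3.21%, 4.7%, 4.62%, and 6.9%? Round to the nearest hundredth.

R$659,756.48

Cumulative price-level factor: 1.0650 × 1.047 × 1.0156 × 1.0321 × 1.047 × 1.0462 × 1.069 ≈ 1.3686104833.
Multiplying R$482,063 by the price-level factor gives the future nominal sum.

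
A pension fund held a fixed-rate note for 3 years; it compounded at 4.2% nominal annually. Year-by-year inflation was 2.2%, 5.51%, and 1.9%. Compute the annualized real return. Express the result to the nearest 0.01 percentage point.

0.98%

Cumulative inflation factor: 1.022 × 1.0551 × 1.019 ≈ 1.09880.
Nominal growth factor: 1.13137. Real growth factor = 1.13137 / 1.09880 ≈ 1.02964.
Annualized: 1.02964^(1/3) − 1 ≈ 0.00978.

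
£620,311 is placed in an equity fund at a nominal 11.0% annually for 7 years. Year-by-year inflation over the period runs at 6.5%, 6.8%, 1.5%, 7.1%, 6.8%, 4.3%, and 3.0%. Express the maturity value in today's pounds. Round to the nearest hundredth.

£907,822.99

Nominal value at maturity: £620,311 × (1 + 11.0%)^7 ≈ £1,287,864.98.
Price-level factor over 7 years: 1.065 × 1.068 × 1.015 × 1.071 × 1.068 × 1.043 × 1.030 ≈ 1.4186300642.
The maturity value deflated by that factor is the answer in today's purchasing power.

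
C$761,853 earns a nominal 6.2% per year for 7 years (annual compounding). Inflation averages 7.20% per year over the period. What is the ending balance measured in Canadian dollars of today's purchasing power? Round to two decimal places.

Nominal value at maturity: C$761,853 × (1 + 6.2%)^7 ≈ C$1,160,760.98.
Price-level factor over 7 years: (1 + 7.20%)^7 ≈ 1.6269098835.
Dividing the nominal maturity value by the price-level factor gives the value in today's money.

C$713,475.89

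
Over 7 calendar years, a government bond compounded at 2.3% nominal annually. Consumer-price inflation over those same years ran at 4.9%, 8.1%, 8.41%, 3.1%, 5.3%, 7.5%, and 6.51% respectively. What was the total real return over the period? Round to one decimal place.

-23.3%

Cumulative inflation factor: 1.049 × 1.081 × 1.0841 × 1.031 × 1.053 × 1.075 × 1.0651 ≈ 1.52812.
Nominal growth factor: 1.17254. Real growth factor = 1.17254 / 1.52812 ≈ 0.76731.
Total real return ≈ -23.2686%.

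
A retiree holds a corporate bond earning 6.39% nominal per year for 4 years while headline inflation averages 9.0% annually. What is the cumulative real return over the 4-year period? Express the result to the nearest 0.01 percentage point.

The annual real rate is (1+6.39%)/(1+9.0%) − 1 = -2.3945%.
Compounded over 4 years: (1 + -0.023945)^4 − 1 ≈ -0.09239.

-9.24%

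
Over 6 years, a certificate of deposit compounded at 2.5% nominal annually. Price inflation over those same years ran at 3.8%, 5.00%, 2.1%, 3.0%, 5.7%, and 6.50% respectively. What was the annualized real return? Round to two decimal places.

-1.76%

Cumulative inflation factor: 1.038 × 1.0500 × 1.021 × 1.030 × 1.057 × 1.0650 ≈ 1.29025.
Nominal growth factor: 1.15969. Real growth factor = 1.15969 / 1.29025 ≈ 0.89881.
Annualized: 0.89881^(1/6) − 1 ≈ -0.01762.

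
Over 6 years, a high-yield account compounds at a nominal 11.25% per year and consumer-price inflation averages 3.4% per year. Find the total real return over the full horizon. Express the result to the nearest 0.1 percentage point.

55.1%

The annual real rate is (1+11.25%)/(1+3.4%) − 1 = 7.5919%.
Compounded over 6 years: (1 + 0.075919)^6 − 1 ≈ 0.55123.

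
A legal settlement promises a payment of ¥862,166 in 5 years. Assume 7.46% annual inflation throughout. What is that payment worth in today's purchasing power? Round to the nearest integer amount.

¥601,668

Price-level factor over 5 years: (1 + 7.46%)^5 ≈ 1.4329603748.
Purchasing power today: ¥862,166 divided by that factor.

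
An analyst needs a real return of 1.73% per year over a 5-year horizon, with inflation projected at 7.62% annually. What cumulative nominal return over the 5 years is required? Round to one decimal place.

Required annual nominal rate: (1+1.73%)(1+7.62%) − 1 = 9.481826%.
Cumulative over 5 years: (1 + 0.09481826)^5 − 1 ≈ 0.57293.

57.3%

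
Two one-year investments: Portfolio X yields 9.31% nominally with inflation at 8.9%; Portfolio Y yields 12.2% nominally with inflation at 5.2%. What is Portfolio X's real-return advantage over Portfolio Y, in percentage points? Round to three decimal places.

Portfolio X real return: 1.0931/1.089 − 1 = 0.3765%.
Portfolio Y real return: 1.122/1.052 − 1 = 6.6540%.
Difference: 0.3765 − 6.6540 = -6.2775 pp.

-6.278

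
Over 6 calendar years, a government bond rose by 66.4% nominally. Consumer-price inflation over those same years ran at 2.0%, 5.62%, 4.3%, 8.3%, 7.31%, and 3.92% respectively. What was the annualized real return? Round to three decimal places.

3.457%

Cumulative inflation factor: 1.020 × 1.0562 × 1.043 × 1.083 × 1.0731 × 1.0392 ≈ 1.35706.
Nominal growth factor: 1.66400. Real growth factor = 1.66400 / 1.35706 ≈ 1.22618.
Annualized: 1.22618^(1/6) − 1 ≈ 0.03457.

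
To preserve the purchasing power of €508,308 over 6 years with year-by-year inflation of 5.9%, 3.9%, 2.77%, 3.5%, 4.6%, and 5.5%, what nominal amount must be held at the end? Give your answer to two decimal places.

€656,491.80

Cumulative price-level factor: 1.059 × 1.039 × 1.0277 × 1.035 × 1.046 × 1.055 ≈ 1.2915236348.
Multiplying €508,308 by the price-level factor gives the future nominal sum.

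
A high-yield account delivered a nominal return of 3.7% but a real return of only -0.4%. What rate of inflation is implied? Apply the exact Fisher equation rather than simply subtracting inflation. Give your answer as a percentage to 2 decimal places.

4.12%

From (1+r_nom) = (1+r_real)(1+π), we get 1+π = (1 + 3.7%)/(1 − 0.4%) = 1.037/0.996 ≈ 1.04116.
So π ≈ 4.1165%.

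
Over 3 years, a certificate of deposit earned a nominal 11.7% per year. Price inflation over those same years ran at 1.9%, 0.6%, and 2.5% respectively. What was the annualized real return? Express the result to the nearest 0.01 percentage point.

9.87%

Cumulative inflation factor: 1.019 × 1.006 × 1.025 ≈ 1.05074.
Nominal growth factor: 1.39367. Real growth factor = 1.39367 / 1.05074 ≈ 1.32637.
Annualized: 1.32637^(1/3) − 1 ≈ 0.09872.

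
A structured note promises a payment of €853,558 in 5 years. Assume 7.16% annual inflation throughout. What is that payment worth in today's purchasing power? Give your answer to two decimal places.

Price-level factor over 5 years: (1 + 7.16%)^5 ≈ 1.4130695068.
Purchasing power today: €853,558 divided by that factor.

€604,045.30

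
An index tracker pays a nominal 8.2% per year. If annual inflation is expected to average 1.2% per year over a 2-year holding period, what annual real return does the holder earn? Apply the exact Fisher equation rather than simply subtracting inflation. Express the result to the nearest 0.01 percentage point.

With constant rates the annual real return is the same each year: (1+8.2%)/(1+1.2%) − 1 = 0.06917.

6.92%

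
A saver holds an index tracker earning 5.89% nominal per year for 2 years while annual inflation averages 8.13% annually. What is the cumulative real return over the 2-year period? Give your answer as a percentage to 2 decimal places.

-4.10%

The annual real rate is (1+5.89%)/(1+8.13%) − 1 = -2.0716%.
Compounded over 2 years: (1 + -0.020716)^2 − 1 ≈ -0.04100.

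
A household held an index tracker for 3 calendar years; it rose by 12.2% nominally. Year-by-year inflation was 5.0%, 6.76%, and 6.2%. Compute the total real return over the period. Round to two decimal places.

-5.75%

Cumulative inflation factor: 1.050 × 1.0676 × 1.062 ≈ 1.19048.
Nominal growth factor: 1.12200. Real growth factor = 1.12200 / 1.19048 ≈ 0.94248.
Total real return ≈ -5.7524%.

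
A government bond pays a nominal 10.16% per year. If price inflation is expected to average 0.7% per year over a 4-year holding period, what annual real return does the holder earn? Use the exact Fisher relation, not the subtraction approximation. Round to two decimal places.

With constant rates the annual real return is the same each year: (1+10.16%)/(1+0.7%) − 1 = 0.09394.

9.39%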